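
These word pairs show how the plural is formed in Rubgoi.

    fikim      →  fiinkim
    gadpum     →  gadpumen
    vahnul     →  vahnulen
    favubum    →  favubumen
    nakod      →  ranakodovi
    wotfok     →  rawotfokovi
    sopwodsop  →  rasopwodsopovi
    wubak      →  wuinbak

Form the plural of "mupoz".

ramupozovi

"mupoz" has last vowel 'o'. The stems whose last vowel is 'o' (sopwodsop → rasopwodsopovi, wotfok → rawotfokovi, nakod → ranakodovi) add ra- … -ovi around the stem.
The other patterns: stems whose last vowel is 'u' add -en; stems whose last vowel is 'a' or 'i' insert -in- after the first vowel.
So mupoz → ramupozovi.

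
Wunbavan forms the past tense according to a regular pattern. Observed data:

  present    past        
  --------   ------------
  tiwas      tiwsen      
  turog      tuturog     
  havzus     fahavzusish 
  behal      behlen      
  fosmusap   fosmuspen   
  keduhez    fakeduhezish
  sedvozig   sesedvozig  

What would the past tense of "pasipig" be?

papasipig

"pasipig" has last vowel 'i'. The one such stem in the data (sedvozig → sesedvozig) repeats the first consonant+vowel as a prefix (as does turog), so the same rule applies.
So pasipig → papasipig.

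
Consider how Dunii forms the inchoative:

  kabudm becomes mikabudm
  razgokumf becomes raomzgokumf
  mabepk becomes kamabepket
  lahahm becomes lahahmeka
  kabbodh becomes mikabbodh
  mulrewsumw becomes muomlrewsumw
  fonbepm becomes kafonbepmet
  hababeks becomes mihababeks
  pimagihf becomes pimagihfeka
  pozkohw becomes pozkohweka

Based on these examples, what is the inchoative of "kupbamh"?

kuompbamh

lahahm and fonbepm both end in -m yet inflect differently (lahahmeka, kafonbepmet), so the final letter is not what conditions the rule; the second-to-last letter is.
"kupbamh" has second-to-last letter 'm'. The stems whose second-to-last letter is 'm' (mulrewsumw → muomlrewsumw, razgokumf → raomzgokumf) insert -om- after the first vowel.
So kupbamh → kuompbamh.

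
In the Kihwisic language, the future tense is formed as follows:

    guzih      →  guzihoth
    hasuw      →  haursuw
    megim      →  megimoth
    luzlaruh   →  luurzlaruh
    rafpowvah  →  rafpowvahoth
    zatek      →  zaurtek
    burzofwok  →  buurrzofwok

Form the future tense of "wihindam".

"wihindam" has last vowel 'a'. The one such stem in the data (rafpowvah → rafpowvahoth) adds -oth, so the same rule applies.
The other pattern: stems whose last vowel is 'e', 'o' or 'u' insert -ur- after the first vowel.
So wihindam → wihindamoth.

wihindamoth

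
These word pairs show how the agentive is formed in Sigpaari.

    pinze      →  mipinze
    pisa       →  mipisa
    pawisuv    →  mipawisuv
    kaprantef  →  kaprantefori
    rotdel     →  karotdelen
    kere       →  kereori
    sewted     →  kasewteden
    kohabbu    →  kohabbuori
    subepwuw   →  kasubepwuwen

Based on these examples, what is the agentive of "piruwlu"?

mipiruwlu

kere and pinze both end in -e yet inflect differently (kereori, mipinze), so the final letter is not what conditions the rule; the first letter is.
"piruwlu" begins with p-. The stems beginning with p- (pisa → mipisa, pinze → mipinze, pawisuv → mipawisuv) add the prefix mi-.
The other patterns: stems beginning with k- add -ori; stems beginning with r- or s- add ka- … -en around the stem.
So piruwlu → mipiruwlu.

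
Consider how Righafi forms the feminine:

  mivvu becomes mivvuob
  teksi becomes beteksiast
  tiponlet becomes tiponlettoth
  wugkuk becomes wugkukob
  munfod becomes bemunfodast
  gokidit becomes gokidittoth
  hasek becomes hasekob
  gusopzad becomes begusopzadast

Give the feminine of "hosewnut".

tiponlet and hasek both have last vowel 'e' yet inflect differently (tiponlettoth, hasekob), so the last vowel is not what conditions the rule; the final letter is.
"hosewnut" ends in -t. The stems ending in -t (tiponlet → tiponlettoth, gokidit → gokidittoth) double the final consonant and add -oth.
So hosewnut → hosewnuttoth.

hosewnuttoth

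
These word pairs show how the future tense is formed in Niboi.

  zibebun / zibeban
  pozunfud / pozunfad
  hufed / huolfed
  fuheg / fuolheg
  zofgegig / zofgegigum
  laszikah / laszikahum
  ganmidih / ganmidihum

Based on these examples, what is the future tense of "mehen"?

meolhen

"mehen" has last vowel 'e'. The stems whose last vowel is 'e' (hufed → huolfed, fuheg → fuolheg) insert -ol- after the first vowel.
The other patterns: stems whose last vowel is 'u' change the last vowel to 'a'; stems whose last vowel is 'a' or 'i' add -um.
So mehen → meolhen.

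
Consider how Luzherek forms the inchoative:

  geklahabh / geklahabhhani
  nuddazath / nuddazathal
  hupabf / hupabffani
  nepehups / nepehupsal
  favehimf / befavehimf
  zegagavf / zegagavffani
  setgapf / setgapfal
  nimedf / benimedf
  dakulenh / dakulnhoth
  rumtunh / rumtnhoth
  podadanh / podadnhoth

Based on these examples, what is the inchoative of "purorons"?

zegagavf and nimedf both end in -f yet inflect differently (zegagavffani, benimedf), so the final letter is not what conditions the rule; the second-to-last letter is.
"purorons" has second-to-last letter 'n'. The stems whose second-to-last letter is 'n' (podadanh → podadnhoth, rumtunh → rumtnhoth, dakulenh → dakulnhoth) delete the last vowel and add -oth.
The other patterns: stems whose second-to-last letter is 'b' or 'v' double the final consonant and add -ani; stems whose second-to-last letter is 'd' or 'm' add the prefix be-; stems whose second-to-last letter is 'p' or 't' add -al.
So purorons → purornsoth.

purornsoth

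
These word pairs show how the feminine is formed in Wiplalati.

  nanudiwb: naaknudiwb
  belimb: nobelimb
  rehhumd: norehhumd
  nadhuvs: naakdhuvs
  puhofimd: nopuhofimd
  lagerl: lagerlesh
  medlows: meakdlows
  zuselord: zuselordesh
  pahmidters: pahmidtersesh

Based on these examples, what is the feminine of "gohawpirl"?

gohawpirlesh

"gohawpirl" has second-to-last letter 'r'. The stems whose second-to-last letter is 'r' (lagerl → lagerlesh, zuselord → zuselordesh, pahmidters → pahmidtersesh) add -esh.
So gohawpirl → gohawpirlesh.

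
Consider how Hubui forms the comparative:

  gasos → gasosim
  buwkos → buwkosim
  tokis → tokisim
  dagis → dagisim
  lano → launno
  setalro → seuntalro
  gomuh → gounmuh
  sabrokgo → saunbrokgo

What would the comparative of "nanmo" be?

naunnmo

gasos and lano both have last vowel 'o' yet inflect differently (gasosim, launno), so the last vowel is not what conditions the rule; the final letter is.
"nanmo" ends in -o. The stems ending in -o (lano → launno, setalro → seuntalro, sabrokgo → saunbrokgo) insert -un- after the first vowel.
The other pattern: stems ending in -s add -im.
So nanmo → naunnmo.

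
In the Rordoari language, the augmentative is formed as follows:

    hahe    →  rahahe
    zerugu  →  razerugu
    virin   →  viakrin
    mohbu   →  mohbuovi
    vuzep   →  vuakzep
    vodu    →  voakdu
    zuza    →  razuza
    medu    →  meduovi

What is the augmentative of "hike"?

"hike" begins with h-. The one such stem in the data (hahe → rahahe) adds the prefix ra-, so the same rule applies.
So hike → rahike.

rahike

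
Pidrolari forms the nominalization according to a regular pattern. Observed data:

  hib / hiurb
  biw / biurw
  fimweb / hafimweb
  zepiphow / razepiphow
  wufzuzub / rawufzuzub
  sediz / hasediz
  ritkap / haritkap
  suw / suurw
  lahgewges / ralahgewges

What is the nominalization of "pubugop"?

hib and fimweb both end in -b yet inflect differently (hiurb, hafimweb), so the final letter is not what conditions the rule; the number of vowels is.
"pubugop" has 3 vowels. The stems with 3 vowels (wufzuzub → rawufzuzub, lahgewges → ralahgewges, zepiphow → razepiphow) add the prefix ra-.
The other patterns: stems with 1 vowel insert -ur- after the first vowel; stems with 2 vowels add the prefix ha-.
So pubugop → rapubugop.

rapubugop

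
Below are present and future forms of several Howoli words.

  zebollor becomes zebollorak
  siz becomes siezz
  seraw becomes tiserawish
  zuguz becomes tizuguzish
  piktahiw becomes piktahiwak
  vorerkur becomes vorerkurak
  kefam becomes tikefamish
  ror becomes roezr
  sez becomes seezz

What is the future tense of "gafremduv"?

sez and zuguz both end in -z yet inflect differently (seezz, tizuguzish), so the final letter is not what conditions the rule; the number of vowels is.
"gafremduv" has 3 vowels. The stems with 3 vowels (zebollor → zebollorak, vorerkur → vorerkurak, piktahiw → piktahiwak) add -ak.
So gafremduv → gafremduvak.

gafremduvak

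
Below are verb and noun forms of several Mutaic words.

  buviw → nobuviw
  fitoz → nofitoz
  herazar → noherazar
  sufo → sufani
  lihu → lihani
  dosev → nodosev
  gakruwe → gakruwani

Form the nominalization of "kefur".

nokefur

fitoz and sufo both have last vowel 'o' yet inflect differently (nofitoz, sufani), so the last vowel is not what conditions the rule; whether the stem ends in a vowel or a consonant is.
"kefur" ends in a consonant. The stems ending in a consonant (herazar → noherazar, dosev → nodosev, fitoz → nofitoz) add the prefix no-.
The other pattern: stems ending in a vowel drop the final letter and add -ani.
So kefur → nokefur.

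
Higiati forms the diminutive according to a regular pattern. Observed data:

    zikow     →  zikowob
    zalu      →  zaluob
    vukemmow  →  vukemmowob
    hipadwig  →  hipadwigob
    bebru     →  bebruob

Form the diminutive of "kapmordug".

kapmordugob

Every pair shown (zikow → zikowob, zalu → zaluob, vukemmow → vukemmowob, …) follows the same rule: add -ob.
So kapmordug → kapmordugob.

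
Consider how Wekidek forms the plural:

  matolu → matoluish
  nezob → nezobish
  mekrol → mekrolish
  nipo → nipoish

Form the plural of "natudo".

natudoish

Every pair shown (matolu → matoluish, nezob → nezobish, mekrol → mekrolish, …) follows the same rule: add -ish.
So natudo → natudoish.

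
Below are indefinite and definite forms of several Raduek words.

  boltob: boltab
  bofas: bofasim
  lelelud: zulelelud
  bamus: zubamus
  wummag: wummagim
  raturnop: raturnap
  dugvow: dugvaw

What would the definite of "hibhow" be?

hibhaw

bamus and bofas both end in -s yet inflect differently (zubamus, bofasim), so the final letter is not what conditions the rule; the last vowel is.
"hibhow" has last vowel 'o'. The stems whose last vowel is 'o' (dugvow → dugvaw, raturnop → raturnap, boltob → boltab) change the last vowel to 'a'.
The other patterns: stems whose last vowel is 'u' add the prefix zu-; stems whose last vowel is 'a' add -im.
So hibhow → hibhaw.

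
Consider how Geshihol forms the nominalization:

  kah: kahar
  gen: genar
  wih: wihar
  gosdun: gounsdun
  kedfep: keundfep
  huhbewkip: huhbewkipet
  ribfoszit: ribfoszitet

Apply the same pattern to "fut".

gen and gosdun both end in -n yet inflect differently (genar, gounsdun), so the final letter is not what conditions the rule; the number of vowels is.
"fut" has 1 vowel. The stems with 1 vowel (kah → kahar, gen → genar, wih → wihar) add -ar.
So fut → futar.

futar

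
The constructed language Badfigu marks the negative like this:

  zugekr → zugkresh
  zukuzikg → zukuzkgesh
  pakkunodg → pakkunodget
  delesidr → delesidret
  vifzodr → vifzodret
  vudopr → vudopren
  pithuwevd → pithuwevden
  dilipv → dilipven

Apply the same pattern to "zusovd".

zukuzikg and pakkunodg both end in -g yet inflect differently (zukuzkgesh, pakkunodget), so the final letter is not what conditions the rule; the second-to-last letter is.
"zusovd" has second-to-last letter 'v'. The one such stem in the data (pithuwevd → pithuwevden) adds -en, so the same rule applies.
The other patterns: stems whose second-to-last letter is 'k' delete the last vowel and add -esh; stems whose second-to-last letter is 'd' add -et.
So zusovd → zusovden.

zusovden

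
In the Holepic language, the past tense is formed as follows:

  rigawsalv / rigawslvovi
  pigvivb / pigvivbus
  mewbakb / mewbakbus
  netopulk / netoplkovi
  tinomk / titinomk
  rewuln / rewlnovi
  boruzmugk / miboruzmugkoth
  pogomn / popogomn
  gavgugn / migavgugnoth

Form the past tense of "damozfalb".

damozflbovi

"damozfalb" has second-to-last letter 'l'. The stems whose second-to-last letter is 'l' (rewuln → rewlnovi, rigawsalv → rigawslvovi, netopulk → netoplkovi) delete the last vowel and add -ovi.
The other patterns: stems whose second-to-last letter is 'm' repeat the first consonant+vowel as a prefix; stems whose second-to-last letter is 'g' add mi- … -oth around the stem; stems whose second-to-last letter is 'k' or 'v' add -us.
So damozfalb → damozflbovi.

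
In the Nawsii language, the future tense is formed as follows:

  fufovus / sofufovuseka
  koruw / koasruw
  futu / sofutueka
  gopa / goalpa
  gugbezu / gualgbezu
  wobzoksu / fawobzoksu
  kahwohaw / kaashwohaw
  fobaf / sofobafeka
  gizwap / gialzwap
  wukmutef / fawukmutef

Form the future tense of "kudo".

kuasdo

"kudo" begins with k-. The stems beginning with k- (kahwohaw → kaashwohaw, koruw → koasruw) insert -as- after the first vowel.
The other patterns: stems beginning with w- add the prefix fa-; stems beginning with f- add so- … -eka around the stem; stems beginning with g- insert -al- after the first vowel.
So kudo → kuasdo.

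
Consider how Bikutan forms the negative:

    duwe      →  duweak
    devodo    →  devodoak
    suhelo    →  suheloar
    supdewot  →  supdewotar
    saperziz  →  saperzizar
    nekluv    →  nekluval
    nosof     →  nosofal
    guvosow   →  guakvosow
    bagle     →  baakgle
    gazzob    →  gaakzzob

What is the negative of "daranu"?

daranuak

devodo and suhelo both end in -o yet inflect differently (devodoak, suheloar), so the final letter is not what conditions the rule; the first letter is.
"daranu" begins with d-. The stems beginning with d- (duwe → duweak, devodo → devodoak) add -ak.
So daranu → daranuak.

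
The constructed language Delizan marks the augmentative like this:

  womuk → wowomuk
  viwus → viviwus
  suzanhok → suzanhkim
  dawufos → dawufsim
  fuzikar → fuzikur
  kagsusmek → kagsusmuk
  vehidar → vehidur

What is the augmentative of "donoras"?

donorus

womuk and suzanhok both end in -k yet inflect differently (wowomuk, suzanhkim), so the final letter is not what conditions the rule; the last vowel is.
"donoras" has last vowel 'a'. The stems whose last vowel is 'a' (fuzikar → fuzikur, vehidar → vehidur) change the last vowel to 'u'.
The other patterns: stems whose last vowel is 'u' repeat the first consonant+vowel as a prefix; stems whose last vowel is 'o' delete the last vowel and add -im.
So donoras → donorus.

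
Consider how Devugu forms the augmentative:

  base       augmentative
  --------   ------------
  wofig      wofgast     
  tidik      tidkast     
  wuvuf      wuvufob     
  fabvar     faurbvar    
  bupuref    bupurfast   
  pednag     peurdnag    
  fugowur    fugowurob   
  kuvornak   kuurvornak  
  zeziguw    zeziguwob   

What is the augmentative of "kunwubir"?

fugowur and fabvar both end in -r yet inflect differently (fugowurob, faurbvar), so the final letter is not what conditions the rule; the last vowel is.
"kunwubir" has last vowel 'i'. The stems whose last vowel is 'i' (tidik → tidkast, wofig → wofgast) delete the last vowel and add -ast.
So kunwubir → kunwubrast.

kunwubrast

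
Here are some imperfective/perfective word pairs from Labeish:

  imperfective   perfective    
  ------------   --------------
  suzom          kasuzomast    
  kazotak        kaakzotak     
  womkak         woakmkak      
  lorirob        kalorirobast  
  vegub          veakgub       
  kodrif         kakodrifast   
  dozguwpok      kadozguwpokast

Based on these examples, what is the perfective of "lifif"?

dozguwpok and womkak both end in -k yet inflect differently (kadozguwpokast, woakmkak), so the final letter is not what conditions the rule; the last vowel is.
"lifif" has last vowel 'i'. The one such stem in the data (kodrif → kakodrifast) adds ka- … -ast around the stem, so the same rule applies.
So lifif → kalififast.

kalififast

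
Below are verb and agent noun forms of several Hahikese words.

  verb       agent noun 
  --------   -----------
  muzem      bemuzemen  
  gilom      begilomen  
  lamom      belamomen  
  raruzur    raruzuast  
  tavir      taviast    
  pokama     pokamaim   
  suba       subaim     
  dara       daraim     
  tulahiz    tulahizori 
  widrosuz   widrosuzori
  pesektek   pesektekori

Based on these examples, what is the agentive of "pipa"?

tavir and tulahiz both have last vowel 'i' yet inflect differently (taviast, tulahizori), so the last vowel is not what conditions the rule; the final letter is.
"pipa" ends in -a. The stems ending in -a (pokama → pokamaim, suba → subaim, dara → daraim) add -im.
So pipa → pipaim.

pipaim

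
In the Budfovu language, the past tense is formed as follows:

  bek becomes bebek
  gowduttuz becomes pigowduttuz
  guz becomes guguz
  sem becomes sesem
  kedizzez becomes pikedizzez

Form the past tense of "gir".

gigir

kedizzez and guz both end in -z yet inflect differently (pikedizzez, guguz), so the final letter is not what conditions the rule; the number of vowels is.
"gir" has 1 vowel. The stems with 1 vowel (guz → guguz, bek → bebek, sem → sesem) repeat the first consonant+vowel as a prefix.
The other pattern: stems with 3 vowels add the prefix pi-.
So gir → gigir.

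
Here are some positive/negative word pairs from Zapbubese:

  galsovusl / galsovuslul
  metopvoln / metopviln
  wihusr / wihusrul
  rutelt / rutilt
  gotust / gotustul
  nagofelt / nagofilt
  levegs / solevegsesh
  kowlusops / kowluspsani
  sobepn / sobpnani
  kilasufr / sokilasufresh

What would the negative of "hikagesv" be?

gotust and nagofelt both end in -t yet inflect differently (gotustul, nagofilt), so the final letter is not what conditions the rule; the second-to-last letter is.
"hikagesv" has second-to-last letter 's'. The stems whose second-to-last letter is 's' (gotust → gotustul, wihusr → wihusrul, galsovusl → galsovuslul) add -ul.
So hikagesv → hikagesvul.

hikagesvul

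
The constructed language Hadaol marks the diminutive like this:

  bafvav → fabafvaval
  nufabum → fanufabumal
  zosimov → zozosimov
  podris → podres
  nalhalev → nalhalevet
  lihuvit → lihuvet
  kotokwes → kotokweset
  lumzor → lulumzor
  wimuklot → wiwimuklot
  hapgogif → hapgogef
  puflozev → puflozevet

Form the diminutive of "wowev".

wowevet

lihuvit and wimuklot both end in -t yet inflect differently (lihuvet, wiwimuklot), so the final letter is not what conditions the rule; the last vowel is.
"wowev" has last vowel 'e'. The stems whose last vowel is 'e' (nalhalev → nalhalevet, puflozev → puflozevet, kotokwes → kotokweset) add -et.
So wowev → wowevet.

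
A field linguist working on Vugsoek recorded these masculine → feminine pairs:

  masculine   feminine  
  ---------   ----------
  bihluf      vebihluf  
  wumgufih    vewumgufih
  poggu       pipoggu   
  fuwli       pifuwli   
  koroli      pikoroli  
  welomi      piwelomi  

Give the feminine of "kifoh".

bihluf and poggu both have last vowel 'u' yet inflect differently (vebihluf, pipoggu), so the last vowel is not what conditions the rule; whether the stem ends in a vowel or a consonant is.
"kifoh" ends in a consonant. The stems ending in a consonant (bihluf → vebihluf, wumgufih → vewumgufih) add the prefix ve-.
The other pattern: stems ending in a vowel add the prefix pi-.
So kifoh → vekifoh.

vekifoh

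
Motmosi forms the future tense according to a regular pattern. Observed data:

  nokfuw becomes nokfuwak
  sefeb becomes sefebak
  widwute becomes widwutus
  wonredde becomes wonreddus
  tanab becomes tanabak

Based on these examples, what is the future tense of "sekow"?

wonredde and sefeb both have last vowel 'e' yet inflect differently (wonreddus, sefebak), so the last vowel is not what conditions the rule; whether the stem ends in a vowel or a consonant is.
"sekow" ends in a consonant. The stems ending in a consonant (sefeb → sefebak, nokfuw → nokfuwak, tanab → tanabak) add -ak.
The other pattern: stems ending in a vowel drop the final letter and add -us.
So sekow → sekowak.

sekowak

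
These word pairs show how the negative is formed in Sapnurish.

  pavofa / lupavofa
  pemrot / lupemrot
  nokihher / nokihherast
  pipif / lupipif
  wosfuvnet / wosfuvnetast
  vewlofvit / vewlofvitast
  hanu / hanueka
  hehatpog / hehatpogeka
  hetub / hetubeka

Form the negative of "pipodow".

lupipodow

pemrot and wosfuvnet both end in -t yet inflect differently (lupemrot, wosfuvnetast), so the final letter is not what conditions the rule; the first letter is.
"pipodow" begins with p-. The stems beginning with p- (pemrot → lupemrot, pipif → lupipif, pavofa → lupavofa) add the prefix lu-.
The other patterns: stems beginning with h- add -eka; stems beginning with n-, v- or w- add -ast.
So pipodow → lupipodow.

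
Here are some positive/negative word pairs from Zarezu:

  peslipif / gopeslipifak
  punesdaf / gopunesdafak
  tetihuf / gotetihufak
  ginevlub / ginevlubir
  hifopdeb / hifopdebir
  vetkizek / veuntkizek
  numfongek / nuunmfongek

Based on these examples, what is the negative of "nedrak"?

"nedrak" ends in -k. The stems ending in -k (vetkizek → veuntkizek, numfongek → nuunmfongek) insert -un- after the first vowel.
The other patterns: stems ending in -f add go- … -ak around the stem; stems ending in -b add -ir.
So nedrak → neundrak.

neundrak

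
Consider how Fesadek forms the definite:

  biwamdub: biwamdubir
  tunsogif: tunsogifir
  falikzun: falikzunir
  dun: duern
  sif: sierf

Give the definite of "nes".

falikzun and dun both end in -n yet inflect differently (falikzunir, duern), so the final letter is not what conditions the rule; the number of vowels is.
"nes" has 1 vowel. The stems with 1 vowel (dun → duern, sif → sierf) insert -er- after the first vowel.
So nes → neers.

neers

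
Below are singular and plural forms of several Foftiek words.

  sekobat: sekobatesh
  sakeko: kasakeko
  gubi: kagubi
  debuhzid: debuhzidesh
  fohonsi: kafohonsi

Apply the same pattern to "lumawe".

kalumawe

fohonsi and debuhzid both have last vowel 'i' yet inflect differently (kafohonsi, debuhzidesh), so the last vowel is not what conditions the rule; whether the stem ends in a vowel or a consonant is.
"lumawe" ends in a vowel. The stems ending in a vowel (fohonsi → kafohonsi, gubi → kagubi, sakeko → kasakeko) add the prefix ka-.
The other pattern: stems ending in a consonant add -esh.
So lumawe → kalumawe.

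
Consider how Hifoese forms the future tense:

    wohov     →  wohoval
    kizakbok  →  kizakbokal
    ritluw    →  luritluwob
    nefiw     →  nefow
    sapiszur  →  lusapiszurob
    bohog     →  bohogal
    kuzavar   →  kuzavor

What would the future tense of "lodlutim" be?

lodlutom

sapiszur and kuzavar both end in -r yet inflect differently (lusapiszurob, kuzavor), so the final letter is not what conditions the rule; the last vowel is.
"lodlutim" has last vowel 'i'. The one such stem in the data (nefiw → nefow) changes the last vowel to 'o' (as does kuzavar), so the same rule applies.
So lodlutim → lodlutom.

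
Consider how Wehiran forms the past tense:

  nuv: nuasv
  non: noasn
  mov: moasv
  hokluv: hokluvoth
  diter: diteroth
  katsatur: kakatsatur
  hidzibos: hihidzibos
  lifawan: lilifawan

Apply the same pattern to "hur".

huasr

nuv and hokluv both end in -v yet inflect differently (nuasv, hokluvoth), so the final letter is not what conditions the rule; the number of vowels is.
"hur" has 1 vowel. The stems with 1 vowel (nuv → nuasv, non → noasn, mov → moasv) insert -as- after the first vowel.
So hur → huasr.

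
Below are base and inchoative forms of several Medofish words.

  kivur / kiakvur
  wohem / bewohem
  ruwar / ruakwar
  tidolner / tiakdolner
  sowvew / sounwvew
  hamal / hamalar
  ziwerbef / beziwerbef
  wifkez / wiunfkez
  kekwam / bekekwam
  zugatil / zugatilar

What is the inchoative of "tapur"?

taakpur

ruwar and kekwam both have last vowel 'a' yet inflect differently (ruakwar, bekekwam), so the last vowel is not what conditions the rule; the final letter is.
"tapur" ends in -r. The stems ending in -r (kivur → kiakvur, ruwar → ruakwar, tidolner → tiakdolner) insert -ak- after the first vowel.
So tapur → taakpur.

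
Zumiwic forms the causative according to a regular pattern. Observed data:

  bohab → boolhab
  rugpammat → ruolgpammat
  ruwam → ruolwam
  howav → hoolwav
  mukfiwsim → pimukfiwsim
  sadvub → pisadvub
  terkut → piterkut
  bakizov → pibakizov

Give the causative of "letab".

leoltab

ruwam and mukfiwsim both end in -m yet inflect differently (ruolwam, pimukfiwsim), so the final letter is not what conditions the rule; the last vowel is.
"letab" has last vowel 'a'. The stems whose last vowel is 'a' (bohab → boolhab, rugpammat → ruolgpammat, ruwam → ruolwam) insert -ol- after the first vowel.
The other pattern: stems whose last vowel is 'i', 'o' or 'u' add the prefix pi-.
So letab → leoltab.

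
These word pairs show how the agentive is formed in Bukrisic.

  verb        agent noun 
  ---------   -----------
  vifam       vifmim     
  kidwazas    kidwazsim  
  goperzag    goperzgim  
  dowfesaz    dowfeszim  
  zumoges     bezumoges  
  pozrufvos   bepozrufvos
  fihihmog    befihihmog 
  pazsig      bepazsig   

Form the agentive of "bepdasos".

bebepdasos

kidwazas and zumoges both end in -s yet inflect differently (kidwazsim, bezumoges), so the final letter is not what conditions the rule; the last vowel is.
"bepdasos" has last vowel 'o'. The stems whose last vowel is 'o' (pozrufvos → bepozrufvos, fihihmog → befihihmog) add the prefix be-.
The other pattern: stems whose last vowel is 'a' delete the last vowel and add -im.
So bepdasos → bebepdasos.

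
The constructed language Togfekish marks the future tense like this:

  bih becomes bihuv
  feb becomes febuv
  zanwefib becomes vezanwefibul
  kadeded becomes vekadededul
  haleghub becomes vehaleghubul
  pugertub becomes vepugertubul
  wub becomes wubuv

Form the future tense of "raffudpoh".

veraffudpohul

wub and haleghub both end in -b yet inflect differently (wubuv, vehaleghubul), so the final letter is not what conditions the rule; the number of vowels is.
"raffudpoh" has 3 vowels. The stems with 3 vowels (haleghub → vehaleghubul, pugertub → vepugertubul, zanwefib → vezanwefibul) add ve- … -ul around the stem.
So raffudpoh → veraffudpohul.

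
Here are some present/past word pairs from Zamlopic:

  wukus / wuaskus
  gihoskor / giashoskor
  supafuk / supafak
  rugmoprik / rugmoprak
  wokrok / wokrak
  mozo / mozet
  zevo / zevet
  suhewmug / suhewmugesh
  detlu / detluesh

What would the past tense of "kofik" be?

wukus and supafuk both have last vowel 'u' yet inflect differently (wuaskus, supafak), so the last vowel is not what conditions the rule; the final letter is.
"kofik" ends in -k. The stems ending in -k (supafuk → supafak, rugmoprik → rugmoprak, wokrok → wokrak) change the last vowel to 'a'.
The other patterns: stems ending in -r or -s insert -as- after the first vowel; stems ending in -o drop the final letter and add -et; stems ending in -g or -u add -esh.
So kofik → kofak.

kofak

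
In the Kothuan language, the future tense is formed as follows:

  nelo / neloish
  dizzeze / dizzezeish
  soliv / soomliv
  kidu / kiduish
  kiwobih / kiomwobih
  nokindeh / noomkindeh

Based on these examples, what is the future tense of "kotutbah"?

koomtutbah

dizzeze and nokindeh both have last vowel 'e' yet inflect differently (dizzezeish, noomkindeh), so the last vowel is not what conditions the rule; whether the stem ends in a vowel or a consonant is.
"kotutbah" ends in a consonant. The stems ending in a consonant (kiwobih → kiomwobih, nokindeh → noomkindeh, soliv → soomliv) insert -om- after the first vowel.
So kotutbah → koomtutbah.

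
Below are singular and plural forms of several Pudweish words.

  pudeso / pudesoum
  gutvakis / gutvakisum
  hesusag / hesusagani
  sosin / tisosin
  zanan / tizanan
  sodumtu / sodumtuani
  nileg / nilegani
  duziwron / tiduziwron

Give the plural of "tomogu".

sosin and gutvakis both have last vowel 'i' yet inflect differently (tisosin, gutvakisum), so the last vowel is not what conditions the rule; the final letter is.
"tomogu" ends in -u. The one such stem in the data (sodumtu → sodumtuani) adds -ani, so the same rule applies.
The other patterns: stems ending in -n add the prefix ti-; stems ending in -o or -s add -um.
So tomogu → tomoguani.

tomoguani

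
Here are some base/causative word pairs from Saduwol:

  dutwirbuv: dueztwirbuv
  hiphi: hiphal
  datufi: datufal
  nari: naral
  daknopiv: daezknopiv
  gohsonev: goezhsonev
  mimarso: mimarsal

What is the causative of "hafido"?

hafidal

daknopiv and nari both have last vowel 'i' yet inflect differently (daezknopiv, naral), so the last vowel is not what conditions the rule; whether the stem ends in a vowel or a consonant is.
"hafido" ends in a vowel. The stems ending in a vowel (nari → naral, hiphi → hiphal, datufi → datufal) drop the final letter and add -al.
So hafido → hafidal.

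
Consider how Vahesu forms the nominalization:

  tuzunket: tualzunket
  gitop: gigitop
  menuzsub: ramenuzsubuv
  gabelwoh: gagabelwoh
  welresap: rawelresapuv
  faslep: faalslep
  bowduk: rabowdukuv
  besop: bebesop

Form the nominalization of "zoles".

"zoles" has last vowel 'e'. The stems whose last vowel is 'e' (faslep → faalslep, tuzunket → tualzunket) insert -al- after the first vowel.
The other patterns: stems whose last vowel is 'a' or 'u' add ra- … -uv around the stem; stems whose last vowel is 'o' repeat the first consonant+vowel as a prefix.
So zoles → zoalles.

zoalles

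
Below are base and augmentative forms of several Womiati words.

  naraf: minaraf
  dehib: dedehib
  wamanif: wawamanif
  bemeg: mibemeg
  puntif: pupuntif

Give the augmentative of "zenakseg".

"zenakseg" has last vowel 'e'. The one such stem in the data (bemeg → mibemeg) adds the prefix mi-, so the same rule applies.
So zenakseg → mizenakseg.

mizenakseg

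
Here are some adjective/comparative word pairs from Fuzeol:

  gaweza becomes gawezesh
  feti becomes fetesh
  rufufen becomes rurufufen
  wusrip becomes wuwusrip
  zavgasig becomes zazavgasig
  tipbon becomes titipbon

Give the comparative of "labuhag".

lalabuhag

"labuhag" ends in a consonant. The stems ending in a consonant (rufufen → rurufufen, wusrip → wuwusrip, zavgasig → zazavgasig) repeat the first consonant+vowel as a prefix.
The other pattern: stems ending in a vowel drop the final letter and add -esh.
So labuhag → lalabuhag.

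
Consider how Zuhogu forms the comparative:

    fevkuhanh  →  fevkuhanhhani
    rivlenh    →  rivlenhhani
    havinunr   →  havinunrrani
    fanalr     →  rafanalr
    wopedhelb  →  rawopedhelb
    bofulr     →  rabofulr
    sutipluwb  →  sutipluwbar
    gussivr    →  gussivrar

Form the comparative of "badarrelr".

"badarrelr" has second-to-last letter 'l'. The stems whose second-to-last letter is 'l' (fanalr → rafanalr, wopedhelb → rawopedhelb, bofulr → rabofulr) add the prefix ra-.
The other patterns: stems whose second-to-last letter is 'n' double the final consonant and add -ani; stems whose second-to-last letter is 'v' or 'w' add -ar.
So badarrelr → rabadarrelr.

rabadarrelr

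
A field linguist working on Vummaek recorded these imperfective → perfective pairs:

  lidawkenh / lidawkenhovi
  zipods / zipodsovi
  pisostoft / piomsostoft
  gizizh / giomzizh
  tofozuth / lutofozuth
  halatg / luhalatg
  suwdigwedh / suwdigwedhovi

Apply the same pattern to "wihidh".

wihidhovi

gizizh and tofozuth both end in -h yet inflect differently (giomzizh, lutofozuth), so the final letter is not what conditions the rule; the second-to-last letter is.
"wihidh" has second-to-last letter 'd'. The stems whose second-to-last letter is 'd' (suwdigwedh → suwdigwedhovi, zipods → zipodsovi) add -ovi.
The other patterns: stems whose second-to-last letter is 'f' or 'z' insert -om- after the first vowel; stems whose second-to-last letter is 't' add the prefix lu-.
So wihidh → wihidhovi.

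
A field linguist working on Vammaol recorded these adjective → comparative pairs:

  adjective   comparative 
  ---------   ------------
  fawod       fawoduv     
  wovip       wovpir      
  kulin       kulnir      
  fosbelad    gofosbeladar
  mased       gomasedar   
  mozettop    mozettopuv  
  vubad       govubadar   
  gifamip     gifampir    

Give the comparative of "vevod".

vevoduv

wovip and mozettop both end in -p yet inflect differently (wovpir, mozettopuv), so the final letter is not what conditions the rule; the last vowel is.
"vevod" has last vowel 'o'. The stems whose last vowel is 'o' (mozettop → mozettopuv, fawod → fawoduv) add -uv.
The other patterns: stems whose last vowel is 'i' delete the last vowel and add -ir; stems whose last vowel is 'a' or 'e' add go- … -ar around the stem.
So vevod → vevoduv.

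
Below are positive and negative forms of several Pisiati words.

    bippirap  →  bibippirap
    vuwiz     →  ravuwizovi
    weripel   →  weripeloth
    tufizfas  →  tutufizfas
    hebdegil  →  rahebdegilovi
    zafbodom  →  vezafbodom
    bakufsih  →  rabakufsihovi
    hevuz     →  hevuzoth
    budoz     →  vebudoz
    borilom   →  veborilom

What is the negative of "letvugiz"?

budoz and vuwiz both end in -z yet inflect differently (vebudoz, ravuwizovi), so the final letter is not what conditions the rule; the last vowel is.
"letvugiz" has last vowel 'i'. The stems whose last vowel is 'i' (vuwiz → ravuwizovi, hebdegil → rahebdegilovi, bakufsih → rabakufsihovi) add ra- … -ovi around the stem.
So letvugiz → raletvugizovi.

raletvugizovi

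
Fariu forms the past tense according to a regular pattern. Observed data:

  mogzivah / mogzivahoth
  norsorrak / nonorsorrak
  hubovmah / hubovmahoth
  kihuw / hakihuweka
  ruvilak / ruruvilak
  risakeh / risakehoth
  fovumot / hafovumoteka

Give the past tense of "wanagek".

ruvilak and hubovmah both have last vowel 'a' yet inflect differently (ruruvilak, hubovmahoth), so the last vowel is not what conditions the rule; the final letter is.
"wanagek" ends in -k. The stems ending in -k (ruvilak → ruruvilak, norsorrak → nonorsorrak) repeat the first consonant+vowel as a prefix.
The other patterns: stems ending in -h add -oth; stems ending in -t or -w add ha- … -eka around the stem.
So wanagek → wawanagek.

wawanagek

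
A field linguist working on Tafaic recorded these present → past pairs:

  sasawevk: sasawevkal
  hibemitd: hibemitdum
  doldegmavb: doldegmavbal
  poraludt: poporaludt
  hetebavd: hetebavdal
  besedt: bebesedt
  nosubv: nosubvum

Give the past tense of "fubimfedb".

hetebavd and hibemitd both end in -d yet inflect differently (hetebavdal, hibemitdum), so the final letter is not what conditions the rule; the second-to-last letter is.
"fubimfedb" has second-to-last letter 'd'. The stems whose second-to-last letter is 'd' (poraludt → poporaludt, besedt → bebesedt) repeat the first consonant+vowel as a prefix.
The other patterns: stems whose second-to-last letter is 'v' add -al; stems whose second-to-last letter is 'b' or 't' add -um.
So fubimfedb → fufubimfedb.

fufubimfedb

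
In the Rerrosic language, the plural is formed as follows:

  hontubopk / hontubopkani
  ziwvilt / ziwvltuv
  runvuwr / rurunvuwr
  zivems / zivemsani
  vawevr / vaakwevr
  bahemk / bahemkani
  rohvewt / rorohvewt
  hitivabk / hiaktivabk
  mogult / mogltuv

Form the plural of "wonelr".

mogult and rohvewt both end in -t yet inflect differently (mogltuv, rorohvewt), so the final letter is not what conditions the rule; the second-to-last letter is.
"wonelr" has second-to-last letter 'l'. The stems whose second-to-last letter is 'l' (mogult → mogltuv, ziwvilt → ziwvltuv) delete the last vowel and add -uv.
The other patterns: stems whose second-to-last letter is 'm' or 'p' add -ani; stems whose second-to-last letter is 'w' repeat the first consonant+vowel as a prefix; stems whose second-to-last letter is 'b' or 'v' insert -ak- after the first vowel.
So wonelr → wonlruv.

wonlruv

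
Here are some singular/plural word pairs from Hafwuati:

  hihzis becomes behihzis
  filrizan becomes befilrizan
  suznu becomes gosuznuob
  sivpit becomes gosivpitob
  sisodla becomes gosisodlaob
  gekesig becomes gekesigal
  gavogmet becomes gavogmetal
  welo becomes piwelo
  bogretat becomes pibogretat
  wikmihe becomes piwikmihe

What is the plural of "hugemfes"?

sivpit and gavogmet both end in -t yet inflect differently (gosivpitob, gavogmetal), so the final letter is not what conditions the rule; the first letter is.
"hugemfes" begins with h-. The one such stem in the data (hihzis → behihzis) adds the prefix be-, so the same rule applies.
The other patterns: stems beginning with s- add go- … -ob around the stem; stems beginning with g- add -al; stems beginning with b- or w- add the prefix pi-.
So hugemfes → behugemfes.

behugemfes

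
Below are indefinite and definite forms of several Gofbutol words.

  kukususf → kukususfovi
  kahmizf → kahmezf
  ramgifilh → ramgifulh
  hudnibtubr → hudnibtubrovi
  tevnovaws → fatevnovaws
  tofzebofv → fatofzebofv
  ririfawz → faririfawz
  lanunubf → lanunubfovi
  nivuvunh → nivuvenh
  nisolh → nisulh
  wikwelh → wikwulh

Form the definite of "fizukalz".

fizukulz

lanunubf and kahmizf both end in -f yet inflect differently (lanunubfovi, kahmezf), so the final letter is not what conditions the rule; the second-to-last letter is.
"fizukalz" has second-to-last letter 'l'. The stems whose second-to-last letter is 'l' (ramgifilh → ramgifulh, nisolh → nisulh, wikwelh → wikwulh) change the last vowel to 'u'.
The other patterns: stems whose second-to-last letter is 'b' or 's' add -ovi; stems whose second-to-last letter is 'f' or 'w' add the prefix fa-; stems whose second-to-last letter is 'n' or 'z' change the last vowel to 'e'.
So fizukalz → fizukulz.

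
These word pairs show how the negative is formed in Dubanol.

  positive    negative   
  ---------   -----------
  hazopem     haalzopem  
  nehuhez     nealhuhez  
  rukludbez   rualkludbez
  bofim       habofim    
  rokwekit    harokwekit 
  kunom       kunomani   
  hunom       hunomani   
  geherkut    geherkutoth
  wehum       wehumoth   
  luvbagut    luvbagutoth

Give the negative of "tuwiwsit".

hazopem and bofim both end in -m yet inflect differently (haalzopem, habofim), so the final letter is not what conditions the rule; the last vowel is.
"tuwiwsit" has last vowel 'i'. The stems whose last vowel is 'i' (bofim → habofim, rokwekit → harokwekit) add the prefix ha-.
The other patterns: stems whose last vowel is 'e' insert -al- after the first vowel; stems whose last vowel is 'o' add -ani; stems whose last vowel is 'u' add -oth.
So tuwiwsit → hatuwiwsit.

hatuwiwsit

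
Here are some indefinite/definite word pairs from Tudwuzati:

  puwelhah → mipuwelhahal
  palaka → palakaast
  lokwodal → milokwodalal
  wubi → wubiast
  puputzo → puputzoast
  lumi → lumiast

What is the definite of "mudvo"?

mudvoast

lokwodal and palaka both have last vowel 'a' yet inflect differently (milokwodalal, palakaast), so the last vowel is not what conditions the rule; whether the stem ends in a vowel or a consonant is.
"mudvo" ends in a vowel. The stems ending in a vowel (puputzo → puputzoast, palaka → palakaast, lumi → lumiast) add -ast.
The other pattern: stems ending in a consonant add mi- … -al around the stem.
So mudvo → mudvoast.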